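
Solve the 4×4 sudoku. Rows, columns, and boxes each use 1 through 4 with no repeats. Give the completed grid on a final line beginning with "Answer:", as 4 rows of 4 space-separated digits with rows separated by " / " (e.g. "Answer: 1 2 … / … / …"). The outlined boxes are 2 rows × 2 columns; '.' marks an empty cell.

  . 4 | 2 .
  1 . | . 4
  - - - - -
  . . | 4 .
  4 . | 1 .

Step 1. [r3c1∈{2,3}] col 1 places 2 nowhere but r3c1 ⇒ r3c1=2.
Step 2. [r3c4∈{3}] r3c4's peers cover all but 3 ⇒ r3c4=3.
Step 3. [r2c2∈{2,3}] 2 has one home in row 2: r2c2. So r2c2=2.
Step 4. [r2c3∈{3}] r2c3 has the single candidate 3 ⇒ r2c3=3.
Step 5. [r1c4∈{1}] r1c4's peers cover all but 1, so r1c4=1.
Step 6. [r1c1∈{3}] only 3 remains possible at r1c1, so r1c1=3.
Step 7. [r4c2∈{3}] nothing but 3 survives at r4c2. So r4c2=3.
Step 8. [r4c4∈{2}] r4c4 is down to just 2. So r4c4=2.
Step 9. [r3c2∈{1}] r3c2 is down to just 1, so r3c2=1.

Answer: 3 4 2 1 / 1 2 3 4 / 2 1 4 3 / 4 3 1 2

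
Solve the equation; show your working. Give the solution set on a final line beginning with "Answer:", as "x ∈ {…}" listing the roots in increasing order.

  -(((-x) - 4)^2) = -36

Step 1. [-(((-x) - 4)^2) = -36] leading − — multiply by −1 ⇒ neg: ((-x) - 4)^2 = 36.
Step 2. [((-x) - 4)^2 = 36] LHS squared, RHS 36 ≥ 0: apply √ (±). So sqrt: (-x) - 4 = 6 or -6.
Step 3. [(-x) - 4 = 6 or -6] peel the -4: add 4 from each side ⇒ sub: -x = 10 or -2.
Step 4. [-x = 10 or -2] flip signs both sides. So neg: x = -10 or 2.

Answer: x ∈ {-10, 2}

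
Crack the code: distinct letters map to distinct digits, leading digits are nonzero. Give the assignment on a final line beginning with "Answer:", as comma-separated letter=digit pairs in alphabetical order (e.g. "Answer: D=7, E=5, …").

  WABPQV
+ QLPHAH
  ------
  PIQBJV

Step 1. [col 1: V + H ≡ V (mod 10)] column 1 reads V+H+carry(0)=V with nothing yet; with all letters distinct, none taken yet, the only value for H is 0, so H=0.
Step 2. [col 1: V + H ≡ V (mod 10)] column 1 (V + H ≡ V (mod 10), carry-in 0) doesn't pin V yet; pick V=9 and continue. So V=9.
Step 3. [col 2: Q + A ≡ J (mod 10)] Q=3 is one option consistent with column 2 (Q + A ≡ J (mod 10), carry-in 0) — take it, so Q=3.
Step 4. [col 2: Q + A ≡ J (mod 10)] J=1 is one option consistent with column 2 (Q + A ≡ J (mod 10), carry-in 0) — take it, so J=1.
Step 5. [col 2: Q + A ≡ J (mod 10)] from column 2 (Q=3, J=1, carry-in 0, digits 0,1,3,9 already taken and all letters distinct): A must equal 8. So A=8.
Step 6. [col 3: P + H ≡ B (mod 10)] several values work for B in column 3 (P + H ≡ B (mod 10), carry-in 1); try B=7, so B=7.
Step 7. [col 3: P + H ≡ B (mod 10)] column 3 reads P+H+carry(1)=B with H=0, B=7; with digits 0,1,3,7,8,9 already taken and all letters distinct, the only value for P is 6. So P=6.
Step 8. [col 5: A + L ≡ I (mod 10)] in column 5 we have A+L≡I with carry-in 1; given A=8 and digits 0,1,3,6,7,8,9 already taken and all letters distinct, that pins I to 4, so I=4.
Step 9. [col 5: A + L ≡ I (mod 10)] column 5: given A=8, I=4, carry-in 1, and digits 0,1,3,4,6,7,8,9 already taken and all letters distinct, A+L≡I (mod 10) forces L=5 ⇒ L=5.
Step 10. [col 6: W + Q ≡ P (mod 10)] column 6 reads W+Q+carry(1)=P with Q=3, P=6; with digits 0,1,3,4,5,6,7,8,9 already taken and all letters distinct, the only value for W is 2. So W=2.

Answer: A=8, B=7, H=0, I=4, J=1, L=5, P=6, Q=3, V=9, W=2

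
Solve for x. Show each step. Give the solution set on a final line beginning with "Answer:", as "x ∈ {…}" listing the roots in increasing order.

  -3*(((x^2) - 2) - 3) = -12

Step 1. [-3*(((x^2) - 2) - 3) = -12] -3·(inner) — divide through by -3. So div: ((x^2) - 2) - 3 = 4.
Step 2. [((x^2) - 2) - 3 = 4] the outer -3 inverts by adding 3 ⇒ sub: (x^2) - 2 = 7.
Step 3. [(x^2) - 2 = 7] the outer -2 inverts by adding 2 ⇒ sub: x^2 = 9.
Step 4. [x^2 = 9] LHS squared, RHS 9 ≥ 0: apply √ (±) ⇒ sqrt: x = 3 or -3.

Answer: x ∈ {-3, 3}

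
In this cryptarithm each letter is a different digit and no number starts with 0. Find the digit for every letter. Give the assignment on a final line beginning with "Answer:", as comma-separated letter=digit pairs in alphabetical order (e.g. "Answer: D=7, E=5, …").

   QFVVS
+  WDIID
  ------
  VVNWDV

Step 1. [col 1: S + D ≡ V (mod 10)] several values work for V in column 1 (S + D ≡ V (mod 10), carry-in 0); try V=1. So V=1.
Step 2. [col 1: S + D ≡ V (mod 10)] no forcing yet in column 1 (carry-in 0); S=7 is free and consistent — try it ⇒ S=7.
Step 3. [col 1: S + D ≡ V (mod 10)] from column 1 (S=7, V=1, carry-in 0, digits 1,7 already taken and all letters distinct): D must equal 4. So D=4.
Step 4. [col 2: V + I ≡ D (mod 10)] from column 2 (V=1, D=4, carry-in 1, digits 1,4,7 already taken and all letters distinct): I must equal 2. So I=2.
Step 5. [col 3: V + I ≡ W (mod 10)] in column 3 we have V+I≡W with carry-in 0; given V=1, I=2 and digits 1,2,4,7 already taken and all letters distinct, that pins W to 3, so W=3.
Step 6. [col 4: F + D ≡ N (mod 10)] several values work for F in column 4 (F + D ≡ N (mod 10), carry-in 0); try F=5, so F=5.
Step 7. [col 4: F + D ≡ N (mod 10)] column 4: given F=5, D=4, carry-in 0, and digits 1,2,3,4,5,7 already taken and all letters distinct, F+D≡N (mod 10) forces N=9. So N=9.
Step 8. [col 5: Q + W ≡ V (mod 10)] column 5: given W=3, V=1, carry-in 0, and digits 1,2,3,4,5,7,9 already taken and all letters distinct, Q+W≡V (mod 10) forces Q=8, so Q=8.

Answer: D=4, F=5, I=2, N=9, Q=8, S=7, V=1, W=3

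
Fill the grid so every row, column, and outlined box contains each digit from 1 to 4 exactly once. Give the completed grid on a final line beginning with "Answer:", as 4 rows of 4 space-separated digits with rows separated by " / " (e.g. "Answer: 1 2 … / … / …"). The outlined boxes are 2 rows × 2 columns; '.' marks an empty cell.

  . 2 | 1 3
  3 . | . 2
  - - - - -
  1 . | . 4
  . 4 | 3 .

Step 1. [r1c1∈{4}] r1c1 has the single candidate 4. So r1c1=4.
Step 2. [r3c3∈{2}] nothing but 2 survives at r3c3, so r3c3=2.
Step 3. [r4c1∈{2}] r4c1 is down to just 2, so r4c1=2.
Step 4. [r2c2∈{1}] only 1 remains possible at r2c2, so r2c2=1.
Step 5. [r2c3∈{4}] r2c3 has the single candidate 4, so r2c3=4.
Step 6. [r4c4∈{1}] only 1 remains possible at r4c4. So r4c4=1.
Step 7. [r3c2∈{3}] r3c2's peers cover all but 3, so r3c2=3.

Answer: 4 2 1 3 / 3 1 4 2 / 1 3 2 4 / 2 4 3 1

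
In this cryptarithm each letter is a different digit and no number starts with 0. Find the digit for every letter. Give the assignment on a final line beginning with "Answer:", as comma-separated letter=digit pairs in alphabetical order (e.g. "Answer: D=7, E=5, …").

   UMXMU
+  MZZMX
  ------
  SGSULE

Step 1. [col 1: U + X ≡ E (mod 10)] X=9 is one option consistent with column 1 (U + X ≡ E (mod 10), carry-in 0) — take it ⇒ X=9.
Step 2. [S] adding two 5-digit numbers gives at most 5+1 digits, and here it does — S is that final carry and must be 1, so S=1.
Step 3. [col 1: U + X ≡ E (mod 10)] column 1 (U + X ≡ E (mod 10), carry-in 0) doesn't pin E yet; pick E=6 and continue, so E=6.
Step 4. [col 1: U + X ≡ E (mod 10)] from column 1 (X=9, E=6, carry-in 0, digits 1,6,9 already taken and all letters distinct): U must equal 7. So U=7.
Step 5. [col 2: M + M ≡ L (mod 10)] from column 2 (nothing yet, carry-in 1, digits 1,6,7,9 already taken and all letters distinct): M must equal 2, so M=2.
Step 6. [col 2: M + M ≡ L (mod 10)] in column 2 we have M+M≡L with carry-in 1; given M=2 and digits 1,2,6,7,9 already taken and all letters distinct, that pins L to 5. So L=5.
Step 7. [col 3: X + Z ≡ U (mod 10)] column 3 reads X+Z+carry(0)=U with X=9, U=7; with digits 1,2,5,6,7,9 already taken and all letters distinct, the only value for Z is 8. So Z=8.
Step 8. [col 5: U + M ≡ G (mod 10)] in column 5 we have U+M≡G with carry-in 1; given U=7, M=2 and digits 1,2,5,6,7,8,9 already taken and all letters distinct, that pins G to 0 ⇒ G=0.

Answer: E=6, G=0, L=5, M=2, S=1, U=7, X=9, Z=8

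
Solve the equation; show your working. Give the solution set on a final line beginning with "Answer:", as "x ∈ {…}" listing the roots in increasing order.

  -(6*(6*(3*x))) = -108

Step 1. [-(6*(6*(3*x))) = -108] LHS negated; negate both sides ⇒ neg: 6*(6*(3*x)) = 108.
Step 2. [6*(6*(3*x)) = 108] 6 out front; divide by 6, so div: 6*(3*x) = 18.
Step 3. [6*(3*x) = 18] divide by the outer 6, so div: 3*x = 3.
Step 4. [3*x = 3] leading coefficient 3: divide by 3, so div: x = 1.

Answer: x ∈ {1}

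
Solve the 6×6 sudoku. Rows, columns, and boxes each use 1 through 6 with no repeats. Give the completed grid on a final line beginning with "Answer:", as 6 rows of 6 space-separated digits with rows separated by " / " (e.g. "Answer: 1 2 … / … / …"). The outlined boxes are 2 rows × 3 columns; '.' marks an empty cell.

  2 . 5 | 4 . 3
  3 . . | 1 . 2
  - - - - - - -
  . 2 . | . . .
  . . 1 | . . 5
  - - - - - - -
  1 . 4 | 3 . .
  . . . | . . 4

Step 1. [r3c4∈{6}] r3c4's peers cover all but 6, so r3c4=6.
Step 2. [r6c4∈{2,5}] 5 has one home in col 4: r6c4 ⇒ r6c4=5.
Step 3. [r6c1∈{6}] r6c1's peers cover all but 6. So r6c1=6.
Step 4. [r4c2∈{3,4,6}] 6 has one home in row 4: r4c2. So r4c2=6.
Step 5. [r5c5∈{2,6}] 2 has one home in row 5: r5c5. So r5c5=2.
Step 6. [r3c3∈{3}] r3c3 has the single candidate 3 ⇒ r3c3=3.
Step 7. [r4c1∈{4}] r4c1 has the single candidate 4. So r4c1=4.
Step 8. [r3c5∈{1,4}] across row 3, 4 lands solely at r3c5. So r3c5=4.
Step 9. [r2c3∈{6}] r2c3 is down to just 6, so r2c3=6.
Step 10. [r5c2∈{5}] nothing but 5 survives at r5c2 ⇒ r5c2=5.
Step 11. [r3c6∈{1}] r3c6 is down to just 1. So r3c6=1.
Step 12. [r6c3∈{2}] only 2 remains possible at r6c3, so r6c3=2.
Step 13. [r3c1∈{5}] r3c1 is down to just 5. So r3c1=5.
Step 14. [r2c5∈{5}] only 5 remains possible at r2c5. So r2c5=5.
Step 15. [r4c5∈{3}] r4c5 is down to just 3. So r4c5=3.
Step 16. [r4c4∈{2}] nothing but 2 survives at r4c4 ⇒ r4c4=2.
Step 17. [r6c2∈{3}] nothing but 3 survives at r6c2. So r6c2=3.
Step 18. [r6c5∈{1}] r6c5 has the single candidate 1, so r6c5=1.
Step 19. [r1c5∈{6}] nothing but 6 survives at r1c5 ⇒ r1c5=6.
Step 20. [r5c6∈{6}] only 6 remains possible at r5c6 ⇒ r5c6=6.
Step 21. [r1c2∈{1}] r1c2 has the single candidate 1. So r1c2=1.
Step 22. [r2c2∈{4}] r2c2's peers cover all but 4 ⇒ r2c2=4.

Answer: 2 1 5 4 6 3 / 3 4 6 1 5 2 / 5 2 3 6 4 1 / 4 6 1 2 3 5 / 1 5 4 3 2 6 / 6 3 2 5 1 4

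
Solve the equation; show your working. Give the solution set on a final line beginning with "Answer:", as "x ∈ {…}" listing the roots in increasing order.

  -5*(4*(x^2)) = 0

Step 1. [-5*(4*(x^2)) = 0] -5·(inner) — divide through by -5 ⇒ div: 4*(x^2) = 0.
Step 2. [4*(x^2) = 0] divide by the outer 4 ⇒ div: x^2 = 0.
Step 3. [x^2 = 0] LHS squared, RHS 0 ≥ 0: apply √ (±). So sqrt: x = 0.

Answer: x ∈ {0}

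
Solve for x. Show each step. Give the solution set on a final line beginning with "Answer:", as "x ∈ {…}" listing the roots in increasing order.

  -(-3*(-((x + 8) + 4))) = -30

Step 1. [-(-3*(-((x + 8) + 4))) = -30] LHS negated; negate both sides ⇒ neg: -3*(-((x + 8) + 4)) = 30.
Step 2. [-3*(-((x + 8) + 4)) = 30] divide by the outer -3, so div: -((x + 8) + 4) = -10.
Step 3. [-((x + 8) + 4) = -10] LHS negated; negate both sides. So neg: (x + 8) + 4 = 10.
Step 4. [(x + 8) + 4 = 10] the outer +4 inverts by subtracting 4. So sub: x + 8 = 6.
Step 5. [x + 8 = 6] peel the +8: subtract 8 from each side, so sub: x = -2.

Answer: x ∈ {-2}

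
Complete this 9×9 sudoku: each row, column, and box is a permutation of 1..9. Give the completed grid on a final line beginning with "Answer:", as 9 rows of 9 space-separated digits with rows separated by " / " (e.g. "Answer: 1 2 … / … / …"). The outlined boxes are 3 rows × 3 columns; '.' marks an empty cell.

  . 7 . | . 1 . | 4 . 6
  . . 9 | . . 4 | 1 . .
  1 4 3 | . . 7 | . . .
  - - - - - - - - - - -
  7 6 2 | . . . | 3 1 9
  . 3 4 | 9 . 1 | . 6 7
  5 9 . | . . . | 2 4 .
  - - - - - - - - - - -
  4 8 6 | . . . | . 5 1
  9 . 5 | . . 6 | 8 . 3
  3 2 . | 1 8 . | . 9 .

Step 1. [r8c8∈{2,7}] across box 9, 2 lands solely at r8c8. So r8c8=2.
Step 2. [r1c6∈{2,3,5,8,9}] across row 1, 9 lands solely at r1c6 ⇒ r1c6=9.
Step 3. [r1c4∈{2,3,5,8}] r1c4 is the only open cell in row 1 admitting 5 ⇒ r1c4=5.
Step 4. [r6c9∈{8}] only 8 remains possible at r6c9. So r6c9=8.
Step 5. [r2c1∈{2,6,8}] col 1 places 6 nowhere but r2c1. So r2c1=6.
Step 6. [r5c5∈{2,5}] 2 has one home in row 5: r5c5. So r5c5=2.
Step 7. [r2c5∈{3}] r2c5's peers cover all but 3. So r2c5=3.
Step 8. [r3c8∈{8}] r3c8's peers cover all but 8, so r3c8=8.
Step 9. [r7c7∈{7}] r7c7 has the single candidate 7. So r7c7=7.
Step 10. [r7c6∈{2,3}] col 6 places 2 nowhere but r7c6, so r7c6=2.
Step 11. [r3c5∈{6}] r3c5 is down to just 6. So r3c5=6.
Step 12. [r4c6∈{5,8}] col 6 places 8 nowhere but r4c6, so r4c6=8.
Step 13. [r3c4∈{2}] nothing but 2 survives at r3c4 ⇒ r3c4=2.
Step 14. [r3c9∈{5}] r3c9's peers cover all but 5, so r3c9=5.
Step 15. [r6c5∈{7}] nothing but 7 survives at r6c5 ⇒ r6c5=7.
Step 16. [r4c4∈{4}] r4c4's peers cover all but 4, so r4c4=4.
Step 17. [r1c1∈{2,8}] across row 1, 2 lands solely at r1c1 ⇒ r1c1=2.
Step 18. [r6c4∈{3,6}] row 6 places 6 nowhere but r6c4. So r6c4=6.
Step 19. [r9c3∈{7}] r9c3's peers cover all but 7 ⇒ r9c3=7.
Step 20. [r2c8∈{7}] r2c8's peers cover all but 7, so r2c8=7.
Step 21. [r8c2∈{1}] r8c2 is down to just 1. So r8c2=1.
Step 22. [r2c2∈{5}] nothing but 5 survives at r2c2, so r2c2=5.
Step 23. [r9c7∈{6}] only 6 remains possible at r9c7, so r9c7=6.
Step 24. [r4c5∈{5}] nothing but 5 survives at r4c5, so r4c5=5.
Step 25. [r5c1∈{8}] r5c1 has the single candidate 8. So r5c1=8.
Step 26. [r7c5∈{9}] nothing but 9 survives at r7c5. So r7c5=9.
Step 27. [r1c8∈{3}] r1c8 is down to just 3. So r1c8=3.
Step 28. [r6c6∈{3}] r6c6 has the single candidate 3 ⇒ r6c6=3.
Step 29. [r5c7∈{5}] only 5 remains possible at r5c7 ⇒ r5c7=5.
Step 30. [r2c9∈{2}] r2c9 is down to just 2 ⇒ r2c9=2.
Step 31. [r6c3∈{1}] only 1 remains possible at r6c3 ⇒ r6c3=1.
Step 32. [r9c9∈{4}] only 4 remains possible at r9c9, so r9c9=4.
Step 33. [r9c6∈{5}] r9c6 has the single candidate 5, so r9c6=5.
Step 34. [r1c3∈{8}] r1c3 is down to just 8, so r1c3=8.
Step 35. [r8c4∈{7}] nothing but 7 survives at r8c4 ⇒ r8c4=7.
Step 36. [r2c4∈{8}] r2c4 has the single candidate 8 ⇒ r2c4=8.
Step 37. [r3c7∈{9}] only 9 remains possible at r3c7, so r3c7=9.
Step 38. [r7c4∈{3}] only 3 remains possible at r7c4 ⇒ r7c4=3.
Step 39. [r8c5∈{4}] only 4 remains possible at r8c5, so r8c5=4.

Answer: 2 7 8 5 1 9 4 3 6 / 6 5 9 8 3 4 1 7 2 / 1 4 3 2 6 7 9 8 5 / 7 6 2 4 5 8 3 1 9 / 8 3 4 9 2 1 5 6 7 / 5 9 1 6 7 3 2 4 8 / 4 8 6 3 9 2 7 5 1 / 9 1 5 7 4 6 8 2 3 / 3 2 7 1 8 5 6 9 4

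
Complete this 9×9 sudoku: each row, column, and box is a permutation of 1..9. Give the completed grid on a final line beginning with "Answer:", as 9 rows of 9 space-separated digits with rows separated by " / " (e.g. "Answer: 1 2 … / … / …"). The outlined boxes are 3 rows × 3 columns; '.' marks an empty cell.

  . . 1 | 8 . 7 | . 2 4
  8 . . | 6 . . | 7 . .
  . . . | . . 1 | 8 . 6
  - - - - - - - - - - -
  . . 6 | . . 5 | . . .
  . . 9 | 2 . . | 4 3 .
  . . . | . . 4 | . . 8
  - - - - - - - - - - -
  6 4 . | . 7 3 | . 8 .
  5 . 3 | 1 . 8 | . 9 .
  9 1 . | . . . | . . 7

Step 1. [r3c8∈{5}] nothing but 5 survives at r3c8. So r3c8=5.
Step 2. [r1c1∈{3}] only 3 remains possible at r1c1, so r1c1=3.
Step 3. [r7c3∈{2}] only 2 remains possible at r7c3. So r7c3=2.
Step 4. [r2c6∈{2,9}] r2c6 is the only open cell in col 6 admitting 9, so r2c6=9.
Step 5. [r4c9∈{1,2,9}] r4c9 is the only open cell in col 9 admitting 9. So r4c9=9.
Step 6. [r8c5∈{2,4,6}] 4 has one home in row 8: r8c5 ⇒ r8c5=4.
Step 7. [r8c2∈{7}] nothing but 7 survives at r8c2, so r8c2=7.
Step 8. [r5c1∈{1,7}] in row 5, 7 fits only at r5c1, so r5c1=7.
Step 9. [r6c3∈{5}] r6c3's peers cover all but 5, so r6c3=5.
Step 10. [r6c5∈{1,3,6,9}] across col 5, 9 lands solely at r6c5. So r6c5=9.
Step 11. [r8c7∈{2,6}] in row 8, 6 fits only at r8c7. So r8c7=6.
Step 12. [r2c8∈{1}] only 1 remains possible at r2c8 ⇒ r2c8=1.
Step 13. [r3c4∈{3,4}] 4 has one home in col 4: r3c4. So r3c4=4.
Step 14. [r3c1∈{2}] r3c1 has the single candidate 2 ⇒ r3c1=2.
Step 15. [r2c5∈{2,3,5}] 2 has one home in row 2: r2c5. So r2c5=2.
Step 16. [r9c4∈{5}] r9c4 has the single candidate 5 ⇒ r9c4=5.
Step 17. [r9c6∈{2,6}] across col 6, 2 lands solely at r9c6, so r9c6=2.
Step 18. [r5c9∈{1,5}] in row 5, 5 fits only at r5c9. So r5c9=5.
Step 19. [r5c5∈{1,6,8}] 1 has one home in row 5: r5c5. So r5c5=1.
Step 20. [r1c2∈{5,6,9}] in row 1, 6 fits only at r1c2 ⇒ r1c2=6.
Step 21. [r4c8∈{7}] r4c8's peers cover all but 7, so r4c8=7.
Step 22. [r4c4∈{3}] nothing but 3 survives at r4c4 ⇒ r4c4=3.
Step 23. [r6c1∈{1}] r6c1's peers cover all but 1, so r6c1=1.
Step 24. [r6c7∈{2}] only 2 remains possible at r6c7 ⇒ r6c7=2.
Step 25. [r7c9∈{1}] r7c9 has the single candidate 1 ⇒ r7c9=1.
Step 26. [r4c2∈{2,8}] across row 4, 2 lands solely at r4c2. So r4c2=2.
Step 27. [r3c2∈{9}] nothing but 9 survives at r3c2 ⇒ r3c2=9.
Step 28. [r8c9∈{2}] only 2 remains possible at r8c9 ⇒ r8c9=2.
Step 29. [r5c2∈{8}] r5c2 has the single candidate 8. So r5c2=8.
Step 30. [r6c4∈{7}] r6c4 is down to just 7. So r6c4=7.
Step 31. [r4c5∈{8}] r4c5 is down to just 8, so r4c5=8.
Step 32. [r6c8∈{6}] only 6 remains possible at r6c8. So r6c8=6.
Step 33. [r6c2∈{3}] r6c2's peers cover all but 3. So r6c2=3.
Step 34. [r9c5∈{6}] r9c5 has the single candidate 6. So r9c5=6.
Step 35. [r7c7∈{5}] r7c7 has the single candidate 5. So r7c7=5.
Step 36. [r9c3∈{8}] r9c3 is down to just 8. So r9c3=8.
Step 37. [r4c1∈{4}] r4c1 has the single candidate 4 ⇒ r4c1=4.
Step 38. [r2c3∈{4}] r2c3 is down to just 4 ⇒ r2c3=4.
Step 39. [r9c8∈{4}] only 4 remains possible at r9c8 ⇒ r9c8=4.
Step 40. [r9c7∈{3}] r9c7 has the single candidate 3, so r9c7=3.
Step 41. [r3c3∈{7}] r3c3 has the single candidate 7 ⇒ r3c3=7.
Step 42. [r1c5∈{5}] r1c5's peers cover all but 5, so r1c5=5.
Step 43. [r3c5∈{3}] only 3 remains possible at r3c5, so r3c5=3.
Step 44. [r5c6∈{6}] r5c6's peers cover all but 6, so r5c6=6.
Step 45. [r4c7∈{1}] r4c7 is down to just 1 ⇒ r4c7=1.
Step 46. [r1c7∈{9}] r1c7's peers cover all but 9, so r1c7=9.
Step 47. [r7c4∈{9}] r7c4 is down to just 9. So r7c4=9.
Step 48. [r2c9∈{3}] only 3 remains possible at r2c9 ⇒ r2c9=3.
Step 49. [r2c2∈{5}] r2c2's peers cover all but 5. So r2c2=5.

Answer: 3 6 1 8 5 7 9 2 4 / 8 5 4 6 2 9 7 1 3 / 2 9 7 4 3 1 8 5 6 / 4 2 6 3 8 5 1 7 9 / 7 8 9 2 1 6 4 3 5 / 1 3 5 7 9 4 2 6 8 / 6 4 2 9 7 3 5 8 1 / 5 7 3 1 4 8 6 9 2 / 9 1 8 5 6 2 3 4 7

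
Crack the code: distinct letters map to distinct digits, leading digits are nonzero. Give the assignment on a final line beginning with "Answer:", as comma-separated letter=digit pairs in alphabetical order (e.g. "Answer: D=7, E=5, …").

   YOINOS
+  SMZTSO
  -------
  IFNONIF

Step 1. [col 1: S + O ≡ F (mod 10)] F=0 is one option consistent with column 1 (S + O ≡ F (mod 10), carry-in 0) — take it, so F=0.
Step 2. [col 1: S + O ≡ F (mod 10)] column 1 (S + O ≡ F (mod 10), carry-in 0) doesn't pin O yet; pick O=8 and continue, so O=8.
Step 3. [I] the sum has 7 digits but both addends have 6; that extra leading digit I is the final carry, namely 1 ⇒ I=1.
Step 4. [col 1: S + O ≡ F (mod 10)] in column 1 we have S+O≡F with carry-in 0; given O=8, F=0 and digits 0,1,8 already taken and all letters distinct, that pins S to 2 ⇒ S=2.
Step 5. [col 3: N + T ≡ N (mod 10)] in column 3 we have N+T≡N with carry-in 1; given nothing yet and digits 0,1,2,8 already taken and all letters distinct, that pins T to 9 ⇒ T=9.
Step 6. [col 3: N + T ≡ N (mod 10)] column 3 (N + T ≡ N (mod 10), carry-in 1) doesn't pin N yet; pick N=3 and continue, so N=3.
Step 7. [col 4: I + Z ≡ O (mod 10)] from column 4 (I=1, O=8, carry-in 1, digits 0,1,2,3,8,9 already taken and all letters distinct): Z must equal 6 ⇒ Z=6.
Step 8. [col 5: O + M ≡ N (mod 10)] column 5 reads O+M+carry(0)=N with O=8, N=3; with digits 0,1,2,3,6,8,9 already taken and all letters distinct, the only value for M is 5 ⇒ M=5.
Step 9. [col 6: Y + S ≡ F (mod 10)] column 6 reads Y+S+carry(1)=F with S=2, F=0; with digits 0,1,2,3,5,6,8,9 already taken and all letters distinct, the only value for Y is 7 ⇒ Y=7.

Answer: F=0, I=1, M=5, N=3, O=8, S=2, T=9, Y=7, Z=6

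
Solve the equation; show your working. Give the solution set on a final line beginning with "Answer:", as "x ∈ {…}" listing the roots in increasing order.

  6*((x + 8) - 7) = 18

Step 1. [6*((x + 8) - 7) = 18] divide by the outer 6. So div: (x + 8) - 7 = 3.
Step 2. [(x + 8) - 7 = 3] 7 comes off first (add 7), so sub: x + 8 = 10.
Step 3. [x + 8 = 10] subtract 8: x sits inside (… + 8), so sub: x = 2.

Answer: x ∈ {2}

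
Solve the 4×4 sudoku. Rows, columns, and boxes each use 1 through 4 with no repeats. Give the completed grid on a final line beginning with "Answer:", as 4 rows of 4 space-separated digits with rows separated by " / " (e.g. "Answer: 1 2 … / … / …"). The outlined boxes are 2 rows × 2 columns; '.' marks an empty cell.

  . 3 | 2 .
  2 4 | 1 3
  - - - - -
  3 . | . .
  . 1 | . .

Step 1. [r3c3∈{4}] r3c3 has the single candidate 4. So r3c3=4.
Step 2. [r3c4∈{1,2}] in row 3, 1 fits only at r3c4, so r3c4=1.
Step 3. [r4c4∈{2}] only 2 remains possible at r4c4 ⇒ r4c4=2.
Step 4. [r4c1∈{4}] r4c1 has the single candidate 4, so r4c1=4.
Step 5. [r3c2∈{2}] only 2 remains possible at r3c2, so r3c2=2.
Step 6. [r4c3∈{3}] r4c3's peers cover all but 3. So r4c3=3.
Step 7. [r1c4∈{4}] r1c4 is down to just 4 ⇒ r1c4=4.
Step 8. [r1c1∈{1}] r1c1 is down to just 1 ⇒ r1c1=1.

Answer: 1 3 2 4 / 2 4 1 3 / 3 2 4 1 / 4 1 3 2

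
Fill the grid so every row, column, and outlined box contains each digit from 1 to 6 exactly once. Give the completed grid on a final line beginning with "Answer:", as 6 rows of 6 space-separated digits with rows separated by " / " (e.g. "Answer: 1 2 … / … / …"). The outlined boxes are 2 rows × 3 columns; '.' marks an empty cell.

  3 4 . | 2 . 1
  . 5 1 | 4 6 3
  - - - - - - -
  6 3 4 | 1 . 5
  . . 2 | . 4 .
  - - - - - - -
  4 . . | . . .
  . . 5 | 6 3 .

Step 1. [r4c2∈{1}] r4c2 is down to just 1 ⇒ r4c2=1.
Step 2. [r5c6∈{2}] r5c6's peers cover all but 2 ⇒ r5c6=2.
Step 3. [r2c1∈{2}] nothing but 2 survives at r2c1, so r2c1=2.
Step 4. [r5c5∈{1,5}] across row 5, 1 lands solely at r5c5 ⇒ r5c5=1.
Step 5. [r5c2∈{6}] r5c2 is down to just 6 ⇒ r5c2=6.
Step 6. [r1c3∈{6}] r1c3 has the single candidate 6 ⇒ r1c3=6.
Step 7. [r3c5∈{2}] nothing but 2 survives at r3c5 ⇒ r3c5=2.
Step 8. [r4c4∈{3}] r4c4 has the single candidate 3 ⇒ r4c4=3.
Step 9. [r6c2∈{2}] r6c2's peers cover all but 2. So r6c2=2.
Step 10. [r4c6∈{6}] nothing but 6 survives at r4c6, so r4c6=6.
Step 11. [r4c1∈{5}] r4c1's peers cover all but 5 ⇒ r4c1=5.
Step 12. [r5c4∈{5}] only 5 remains possible at r5c4. So r5c4=5.
Step 13. [r6c6∈{4}] nothing but 4 survives at r6c6, so r6c6=4.
Step 14. [r1c5∈{5}] nothing but 5 survives at r1c5 ⇒ r1c5=5.
Step 15. [r6c1∈{1}] r6c1 is down to just 1, so r6c1=1.
Step 16. [r5c3∈{3}] nothing but 3 survives at r5c3, so r5c3=3.

Answer: 3 4 6 2 5 1 / 2 5 1 4 6 3 / 6 3 4 1 2 5 / 5 1 2 3 4 6 / 4 6 3 5 1 2 / 1 2 5 6 3 4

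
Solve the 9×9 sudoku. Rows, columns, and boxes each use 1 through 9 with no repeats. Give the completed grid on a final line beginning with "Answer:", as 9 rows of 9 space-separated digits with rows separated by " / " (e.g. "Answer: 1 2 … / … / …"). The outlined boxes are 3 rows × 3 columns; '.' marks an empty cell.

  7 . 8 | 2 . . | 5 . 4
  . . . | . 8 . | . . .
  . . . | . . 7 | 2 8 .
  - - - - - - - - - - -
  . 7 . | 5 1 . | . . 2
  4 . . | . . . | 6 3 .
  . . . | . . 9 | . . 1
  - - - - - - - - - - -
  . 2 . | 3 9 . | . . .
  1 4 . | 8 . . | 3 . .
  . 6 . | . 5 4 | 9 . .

Step 1. [r8c3∈{5,7,9}] in row 8, 9 fits only at r8c3 ⇒ r8c3=9.
Step 2. [r2c6∈{1,3,5,6}] col 6 places 5 nowhere but r2c6 ⇒ r2c6=5.
Step 3. [r5c4∈{7}] r5c4 is down to just 7, so r5c4=7.
Step 4. [r5c5∈{2}] only 2 remains possible at r5c5, so r5c5=2.
Step 5. [r9c4∈{1}] nothing but 1 survives at r9c4. So r9c4=1.
Step 6. [r7c6∈{6}] r7c6 has the single candidate 6. So r7c6=6.
Step 7. [r5c6∈{8}] only 8 remains possible at r5c6, so r5c6=8.
Step 8. [r6c2∈{3,5,8}] r6c2 is the only open cell in col 2 admitting 8, so r6c2=8.
Step 9. [r4c6∈{3}] r4c6 has the single candidate 3. So r4c6=3.
Step 10. [r4c3∈{6}] nothing but 6 survives at r4c3, so r4c3=6.
Step 11. [r4c1∈{9}] r4c1's peers cover all but 9 ⇒ r4c1=9.
Step 12. [r4c8∈{4}] nothing but 4 survives at r4c8. So r4c8=4.
Step 13. [r5c9∈{5,9}] r5c9 is the only open cell in row 5 admitting 9 ⇒ r5c9=9.
Step 14. [r6c8∈{5,7}] in box 6, 5 fits only at r6c8 ⇒ r6c8=5.
Step 15. [r8c9∈{5,6,7}] r8c9 is the only open cell in row 8 admitting 5 ⇒ r8c9=5.
Step 16. [r8c8∈{2,6,7}] 6 has one home in row 8: r8c8, so r8c8=6.
Step 17. [r1c5∈{3,6}] row 1 places 6 nowhere but r1c5. So r1c5=6.
Step 18. [r1c2∈{1,3,9}] across row 1, 3 lands solely at r1c2. So r1c2=3.
Step 19. [r7c7∈{1,4,7,8}] 4 has one home in row 7: r7c7 ⇒ r7c7=4.
Step 20. [r2c7∈{1,7}] r2c7 is the only open cell in col 7 admitting 1. So r2c7=1.
Step 21. [r2c2∈{9}] r2c2's peers cover all but 9, so r2c2=9.
Step 22. [r2c4∈{4}] r2c4's peers cover all but 4 ⇒ r2c4=4.
Step 23. [r2c9∈{3,6,7}] in row 2, 3 fits only at r2c9 ⇒ r2c9=3.
Step 24. [r2c1∈{2,6}] r2c1 is the only open cell in row 2 admitting 6. So r2c1=6.
Step 25. [r3c1∈{5}] r3c1's peers cover all but 5, so r3c1=5.
Step 26. [r6c1∈{2,3}] in col 1, 2 fits only at r6c1, so r6c1=2.
Step 27. [r7c3∈{5,7}] row 7 places 5 nowhere but r7c3, so r7c3=5.
Step 28. [r9c3∈{3,7}] across col 3, 7 lands solely at r9c3, so r9c3=7.
Step 29. [r7c1∈{8}] only 8 remains possible at r7c1 ⇒ r7c1=8.
Step 30. [r3c2∈{1}] r3c2 has the single candidate 1. So r3c2=1.
Step 31. [r2c8∈{7}] r2c8 is down to just 7. So r2c8=7.
Step 32. [r5c2∈{5}] nothing but 5 survives at r5c2, so r5c2=5.
Step 33. [r3c3∈{4}] r3c3's peers cover all but 4. So r3c3=4.
Step 34. [r1c8∈{9}] r1c8 has the single candidate 9, so r1c8=9.
Step 35. [r9c9∈{8}] r9c9 is down to just 8, so r9c9=8.
Step 36. [r8c6∈{2}] r8c6 has the single candidate 2. So r8c6=2.
Step 37. [r4c7∈{8}] nothing but 8 survives at r4c7, so r4c7=8.
Step 38. [r7c9∈{7}] r7c9 is down to just 7 ⇒ r7c9=7.
Step 39. [r6c7∈{7}] r6c7's peers cover all but 7 ⇒ r6c7=7.
Step 40. [r9c8∈{2}] nothing but 2 survives at r9c8, so r9c8=2.
Step 41. [r2c3∈{2}] nothing but 2 survives at r2c3 ⇒ r2c3=2.
Step 42. [r3c5∈{3}] nothing but 3 survives at r3c5. So r3c5=3.
Step 43. [r6c4∈{6}] r6c4 is down to just 6 ⇒ r6c4=6.
Step 44. [r1c6∈{1}] only 1 remains possible at r1c6. So r1c6=1.
Step 45. [r7c8∈{1}] r7c8 has the single candidate 1. So r7c8=1.
Step 46. [r5c3∈{1}] nothing but 1 survives at r5c3. So r5c3=1.
Step 47. [r8c5∈{7}] only 7 remains possible at r8c5. So r8c5=7.
Step 48. [r6c3∈{3}] only 3 remains possible at r6c3, so r6c3=3.
Step 49. [r3c9∈{6}] only 6 remains possible at r3c9. So r3c9=6.
Step 50. [r9c1∈{3}] r9c1 has the single candidate 3, so r9c1=3.
Step 51. [r3c4∈{9}] only 9 remains possible at r3c4. So r3c4=9.
Step 52. [r6c5∈{4}] r6c5's peers cover all but 4, so r6c5=4.

Answer: 7 3 8 2 6 1 5 9 4 / 6 9 2 4 8 5 1 7 3 / 5 1 4 9 3 7 2 8 6 / 9 7 6 5 1 3 8 4 2 / 4 5 1 7 2 8 6 3 9 / 2 8 3 6 4 9 7 5 1 / 8 2 5 3 9 6 4 1 7 / 1 4 9 8 7 2 3 6 5 / 3 6 7 1 5 4 9 2 8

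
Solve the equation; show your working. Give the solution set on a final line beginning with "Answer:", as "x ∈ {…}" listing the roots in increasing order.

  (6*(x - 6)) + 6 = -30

Step 1. [(6*(x - 6)) + 6 = -30] 6 comes off first (subtract 6) ⇒ sub: 6*(x - 6) = -36.
Step 2. [6*(x - 6) = -36] divide by the outer 6 ⇒ div: x - 6 = -6.
Step 3. [x - 6 = -6] peel the -6: add 6 from each side, so sub: x = 0.

Answer: x ∈ {0}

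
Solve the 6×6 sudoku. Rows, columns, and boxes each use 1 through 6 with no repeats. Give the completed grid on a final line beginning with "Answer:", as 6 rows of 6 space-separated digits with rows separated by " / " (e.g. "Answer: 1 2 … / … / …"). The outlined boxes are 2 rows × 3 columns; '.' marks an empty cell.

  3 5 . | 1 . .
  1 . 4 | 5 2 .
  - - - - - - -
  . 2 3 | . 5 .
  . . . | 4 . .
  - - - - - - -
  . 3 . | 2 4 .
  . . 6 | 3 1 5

Step 1. [r5c6∈{6}] r5c6 has the single candidate 6, so r5c6=6.
Step 2. [r4c2∈{1,6}] in col 2, 1 fits only at r4c2 ⇒ r4c2=1.
Step 3. [r3c4∈{6}] r3c4 has the single candidate 6 ⇒ r3c4=6.
Step 4. [r4c3∈{5}] only 5 remains possible at r4c3. So r4c3=5.
Step 5. [r3c1∈{4}] r3c1 is down to just 4. So r3c1=4.
Step 6. [r4c5∈{3}] r4c5's peers cover all but 3. So r4c5=3.
Step 7. [r1c6∈{4}] r1c6 has the single candidate 4 ⇒ r1c6=4.
Step 8. [r5c1∈{5}] r5c1 has the single candidate 5 ⇒ r5c1=5.
Step 9. [r3c6∈{1}] nothing but 1 survives at r3c6. So r3c6=1.
Step 10. [r5c3∈{1}] only 1 remains possible at r5c3, so r5c3=1.
Step 11. [r4c6∈{2}] r4c6 is down to just 2 ⇒ r4c6=2.
Step 12. [r4c1∈{6}] only 6 remains possible at r4c1 ⇒ r4c1=6.
Step 13. [r6c2∈{4}] r6c2's peers cover all but 4. So r6c2=4.
Step 14. [r6c1∈{2}] r6c1 has the single candidate 2. So r6c1=2.
Step 15. [r2c6∈{3}] only 3 remains possible at r2c6. So r2c6=3.
Step 16. [r1c3∈{2}] r1c3 has the single candidate 2 ⇒ r1c3=2.
Step 17. [r1c5∈{6}] nothing but 6 survives at r1c5, so r1c5=6.
Step 18. [r2c2∈{6}] r2c2's peers cover all but 6, so r2c2=6.

Answer: 3 5 2 1 6 4 / 1 6 4 5 2 3 / 4 2 3 6 5 1 / 6 1 5 4 3 2 / 5 3 1 2 4 6 / 2 4 6 3 1 5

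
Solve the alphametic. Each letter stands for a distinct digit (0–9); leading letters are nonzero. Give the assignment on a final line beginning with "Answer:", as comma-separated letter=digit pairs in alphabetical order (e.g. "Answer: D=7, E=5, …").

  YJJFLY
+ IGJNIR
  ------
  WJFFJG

Step 1. [col 1: Y + R ≡ G (mod 10)] column 1 (Y + R ≡ G (mod 10), carry-in 0) doesn't pin R yet; pick R=6 and continue. So R=6.
Step 2. [col 1: Y + R ≡ G (mod 10)] several values work for Y in column 1 (Y + R ≡ G (mod 10), carry-in 0); try Y=4 ⇒ Y=4.
Step 3. [col 1: Y + R ≡ G (mod 10)] in column 1 we have Y+R≡G with carry-in 0; given Y=4, R=6 and digits 4,6 already taken and all letters distinct, that pins G to 0, so G=0.
Step 4. [col 2: L + I ≡ J (mod 10)] column 2 (L + I ≡ J (mod 10), carry-in 1) doesn't pin L yet; pick L=8 and continue ⇒ L=8.
Step 5. [col 2: L + I ≡ J (mod 10)] I=3 is one option consistent with column 2 (L + I ≡ J (mod 10), carry-in 1) — take it ⇒ I=3.
Step 6. [col 2: L + I ≡ J (mod 10)] column 2 reads L+I+carry(1)=J with L=8, I=3; with digits 0,3,4,6,8 already taken and all letters distinct, the only value for J is 2 ⇒ J=2.
Step 7. [col 3: F + N ≡ F (mod 10)] column 3: given nothing yet, carry-in 1, and digits 0,2,3,4,6,8 already taken and all letters distinct, F+N≡F (mod 10) forces N=9 ⇒ N=9.
Step 8. [col 3: F + N ≡ F (mod 10)] column 3 (F + N ≡ F (mod 10), carry-in 1) doesn't pin F yet; pick F=5 and continue. So F=5.
Step 9. [col 6: Y + I ≡ W (mod 10)] column 6: given Y=4, I=3, carry-in 0, and digits 0,2,3,4,5,6,8,9 already taken and all letters distinct, Y+I≡W (mod 10) forces W=7, so W=7.

Answer: F=5, G=0, I=3, J=2, L=8, N=9, R=6, W=7, Y=4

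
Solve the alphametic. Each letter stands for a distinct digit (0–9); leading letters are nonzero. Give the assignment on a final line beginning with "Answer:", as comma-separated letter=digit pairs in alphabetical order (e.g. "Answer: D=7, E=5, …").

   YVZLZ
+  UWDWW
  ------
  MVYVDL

Step 1. [col 1: Z + W ≡ L (mod 10)] column 1 (Z + W ≡ L (mod 10), carry-in 0) doesn't pin W yet; pick W=3 and continue ⇒ W=3.
Step 2. [col 1: Z + W ≡ L (mod 10)] column 1 (Z + W ≡ L (mod 10), carry-in 0) doesn't pin Z yet; pick Z=2 and continue. So Z=2.
Step 3. [M] adding two 5-digit numbers gives at most 5+1 digits, and here it does — M is that final carry and must be 1 ⇒ M=1.
Step 4. [col 1: Z + W ≡ L (mod 10)] in column 1 we have Z+W≡L with carry-in 0; given Z=2, W=3 and digits 1,2,3 already taken and all letters distinct, that pins L to 5, so L=5.
Step 5. [col 2: L + W ≡ D (mod 10)] from column 2 (L=5, W=3, carry-in 0, digits 1,2,3,5 already taken and all letters distinct): D must equal 8, so D=8.
Step 6. [col 3: Z + D ≡ V (mod 10)] in column 3 we have Z+D≡V with carry-in 0; given Z=2, D=8 and digits 1,2,3,5,8 already taken and all letters distinct, that pins V to 0 ⇒ V=0.
Step 7. [col 4: V + W ≡ Y (mod 10)] from column 4 (V=0, W=3, carry-in 1, digits 0,1,2,3,5,8 already taken and all letters distinct): Y must equal 4, so Y=4.
Step 8. [col 5: Y + U ≡ V (mod 10)] in column 5 we have Y+U≡V with carry-in 0; given Y=4, V=0 and digits 0,1,2,3,4,5,8 already taken and all letters distinct, that pins U to 6 ⇒ U=6.

Answer: D=8, L=5, M=1, U=6, V=0, W=3, Y=4, Z=2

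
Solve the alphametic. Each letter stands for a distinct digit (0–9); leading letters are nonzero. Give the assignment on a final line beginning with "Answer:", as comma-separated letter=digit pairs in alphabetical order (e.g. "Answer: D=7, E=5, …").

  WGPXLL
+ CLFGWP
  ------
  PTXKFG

Step 1. [col 1: L + P ≡ G (mod 10)] no forcing yet in column 1 (carry-in 0); G=2 is free and consistent — try it. So G=2.
Step 2. [col 1: L + P ≡ G (mod 10)] no forcing yet in column 1 (carry-in 0); L=7 is free and consistent — try it. So L=7.
Step 3. [col 1: L + P ≡ G (mod 10)] column 1 reads L+P+carry(0)=G with L=7, G=2; with digits 2,7 already taken and all letters distinct, the only value for P is 5. So P=5.
Step 4. [col 2: L + W ≡ F (mod 10)] F=9 is one option consistent with column 2 (L + W ≡ F (mod 10), carry-in 1) — take it ⇒ F=9.
Step 5. [col 2: L + W ≡ F (mod 10)] in column 2 we have L+W≡F with carry-in 1; given L=7, F=9 and digits 2,5,7,9 already taken and all letters distinct, that pins W to 1. So W=1.
Step 6. [col 3: X + G ≡ K (mod 10)] no forcing yet in column 3 (carry-in 0); K=6 is free and consistent — try it. So K=6.
Step 7. [col 3: X + G ≡ K (mod 10)] from column 3 (G=2, K=6, carry-in 0, digits 1,2,5,6,7,9 already taken and all letters distinct): X must equal 4, so X=4.
Step 8. [col 5: G + L ≡ T (mod 10)] in column 5 we have G+L≡T with carry-in 1; given G=2, L=7 and digits 1,2,4,5,6,7,9 already taken and all letters distinct, that pins T to 0 ⇒ T=0.
Step 9. [col 6: W + C ≡ P (mod 10)] from column 6 (W=1, P=5, carry-in 1, digits 0,1,2,4,5,6,7,9 already taken and all letters distinct): C must equal 3. So C=3.

Answer: C=3, F=9, G=2, K=6, L=7, P=5, T=0, W=1, X=4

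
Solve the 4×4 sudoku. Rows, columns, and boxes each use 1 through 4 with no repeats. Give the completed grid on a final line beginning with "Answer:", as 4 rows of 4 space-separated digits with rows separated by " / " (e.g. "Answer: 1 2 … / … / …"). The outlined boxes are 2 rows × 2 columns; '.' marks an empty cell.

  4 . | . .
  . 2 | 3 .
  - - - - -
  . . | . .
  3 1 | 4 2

Step 1. [r1c4∈{1}] nothing but 1 survives at r1c4, so r1c4=1.
Step 2. [r2c4∈{4}] r2c4 is down to just 4, so r2c4=4.
Step 3. [r3c4∈{3}] r3c4 is down to just 3. So r3c4=3.
Step 4. [r3c3∈{1}] only 1 remains possible at r3c3 ⇒ r3c3=1.
Step 5. [r2c1∈{1}] r2c1's peers cover all but 1. So r2c1=1.
Step 6. [r3c1∈{2}] r3c1's peers cover all but 2. So r3c1=2.
Step 7. [r1c2∈{3}] r1c2 is down to just 3 ⇒ r1c2=3.
Step 8. [r3c2∈{4}] nothing but 4 survives at r3c2. So r3c2=4.
Step 9. [r1c3∈{2}] only 2 remains possible at r1c3, so r1c3=2.

Answer: 4 3 2 1 / 1 2 3 4 / 2 4 1 3 / 3 1 4 2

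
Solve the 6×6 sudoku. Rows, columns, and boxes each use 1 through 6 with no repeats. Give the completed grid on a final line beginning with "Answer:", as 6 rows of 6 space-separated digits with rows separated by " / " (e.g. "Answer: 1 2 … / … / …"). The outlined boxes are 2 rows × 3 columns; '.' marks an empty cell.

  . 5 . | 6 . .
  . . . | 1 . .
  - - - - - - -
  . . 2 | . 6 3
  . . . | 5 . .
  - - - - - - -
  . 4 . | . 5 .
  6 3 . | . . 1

Step 1. [r5c1∈{1,2}] box 5 places 2 nowhere but r5c1. So r5c1=2.
Step 2. [r4c5∈{1,2,4}] 1 has one home in col 5: r4c5, so r4c5=1.
Step 3. [r4c6∈{2,4}] row 4 places 2 nowhere but r4c6, so r4c6=2.
Step 4. [r1c6∈{4}] only 4 remains possible at r1c6 ⇒ r1c6=4.
Step 5. [r1c5∈{2,3}] row 1 places 2 nowhere but r1c5, so r1c5=2.
Step 6. [r3c4∈{4}] nothing but 4 survives at r3c4 ⇒ r3c4=4.
Step 7. [r2c5∈{3}] nothing but 3 survives at r2c5, so r2c5=3.
Step 8. [r4c2∈{6}] r4c2 has the single candidate 6, so r4c2=6.
Step 9. [r2c1∈{4}] r2c1's peers cover all but 4, so r2c1=4.
Step 10. [r4c1∈{3}] r4c1 has the single candidate 3 ⇒ r4c1=3.
Step 11. [r1c1∈{1}] nothing but 1 survives at r1c1. So r1c1=1.
Step 12. [r5c6∈{6}] nothing but 6 survives at r5c6, so r5c6=6.
Step 13. [r5c3∈{1}] only 1 remains possible at r5c3 ⇒ r5c3=1.
Step 14. [r6c5∈{4}] r6c5's peers cover all but 4 ⇒ r6c5=4.
Step 15. [r6c3∈{5}] r6c3 has the single candidate 5, so r6c3=5.
Step 16. [r6c4∈{2}] r6c4 is down to just 2, so r6c4=2.
Step 17. [r2c3∈{6}] nothing but 6 survives at r2c3, so r2c3=6.
Step 18. [r1c3∈{3}] r1c3 has the single candidate 3. So r1c3=3.
Step 19. [r3c2∈{1}] only 1 remains possible at r3c2 ⇒ r3c2=1.
Step 20. [r3c1∈{5}] r3c1 has the single candidate 5, so r3c1=5.
Step 21. [r5c4∈{3}] r5c4 is down to just 3, so r5c4=3.
Step 22. [r2c2∈{2}] r2c2 is down to just 2. So r2c2=2.
Step 23. [r4c3∈{4}] r4c3 has the single candidate 4. So r4c3=4.
Step 24. [r2c6∈{5}] r2c6 is down to just 5, so r2c6=5.

Answer: 1 5 3 6 2 4 / 4 2 6 1 3 5 / 5 1 2 4 6 3 / 3 6 4 5 1 2 / 2 4 1 3 5 6 / 6 3 5 2 4 1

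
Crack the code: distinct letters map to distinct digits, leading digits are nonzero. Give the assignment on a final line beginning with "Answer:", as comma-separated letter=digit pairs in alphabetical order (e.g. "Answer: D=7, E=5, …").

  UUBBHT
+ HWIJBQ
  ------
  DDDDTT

Step 1. [col 1: T + Q ≡ T (mod 10)] in column 1 we have T+Q≡T with carry-in 0; given nothing yet and all letters distinct, none taken yet, that pins Q to 0 ⇒ Q=0.
Step 2. [col 1: T + Q ≡ T (mod 10)] several values work for T in column 1 (T + Q ≡ T (mod 10), carry-in 0); try T=9, so T=9.
Step 3. [col 2: H + B ≡ T (mod 10)] column 2 (H + B ≡ T (mod 10), carry-in 0) doesn't pin H yet; pick H=3 and continue, so H=3.
Step 4. [col 2: H + B ≡ T (mod 10)] column 2: given H=3, T=9, carry-in 0, and digits 0,3,9 already taken and all letters distinct, H+B≡T (mod 10) forces B=6. So B=6.
Step 5. [col 3: B + J ≡ D (mod 10)] no forcing yet in column 3 (carry-in 0); D=4 is free and consistent — try it. So D=4.
Step 6. [col 3: B + J ≡ D (mod 10)] column 3 reads B+J+carry(0)=D with B=6, D=4; with digits 0,3,4,6,9 already taken and all letters distinct, the only value for J is 8. So J=8.
Step 7. [col 4: B + I ≡ D (mod 10)] in column 4 we have B+I≡D with carry-in 1; given B=6, D=4 and digits 0,3,4,6,8,9 already taken and all letters distinct, that pins I to 7, so I=7.
Step 8. [col 5: U + W ≡ D (mod 10)] column 5 (U + W ≡ D (mod 10), carry-in 1) doesn't pin W yet; pick W=2 and continue ⇒ W=2.
Step 9. [col 5: U + W ≡ D (mod 10)] column 5 reads U+W+carry(1)=D with W=2, D=4; with digits 0,2,3,4,6,7,8,9 already taken and all letters distinct, the only value for U is 1, so U=1.

Answer: B=6, D=4, H=3, I=7, J=8, Q=0, T=9, U=1, W=2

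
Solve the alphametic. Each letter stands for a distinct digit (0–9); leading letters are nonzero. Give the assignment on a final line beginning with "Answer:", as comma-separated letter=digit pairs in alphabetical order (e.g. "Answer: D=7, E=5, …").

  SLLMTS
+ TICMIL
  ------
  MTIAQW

Step 1. [col 1: S + L ≡ W (mod 10)] column 1 (S + L ≡ W (mod 10), carry-in 0) doesn't pin S yet; pick S=6 and continue, so S=6.
Step 2. [col 1: S + L ≡ W (mod 10)] column 1 (S + L ≡ W (mod 10), carry-in 0) doesn't pin L yet; pick L=1 and continue, so L=1.
Step 3. [col 1: S + L ≡ W (mod 10)] in column 1 we have S+L≡W with carry-in 0; given S=6, L=1 and digits 1,6 already taken and all letters distinct, that pins W to 7 ⇒ W=7.
Step 4. [col 2: T + I ≡ Q (mod 10)] no forcing yet in column 2 (carry-in 0); I=2 is free and consistent — try it. So I=2.
Step 5. [col 2: T + I ≡ Q (mod 10)] column 2 (T + I ≡ Q (mod 10), carry-in 0) doesn't pin T yet; pick T=3 and continue ⇒ T=3.
Step 6. [col 2: T + I ≡ Q (mod 10)] from column 2 (T=3, I=2, carry-in 0, digits 1,2,3,6,7 already taken and all letters distinct): Q must equal 5. So Q=5.
Step 7. [col 3: M + M ≡ A (mod 10)] in column 3 we have M+M≡A with carry-in 0; given nothing yet and digits 1,2,3,5,6,7 already taken and all letters distinct, that pins A to 8, so A=8.
Step 8. [col 3: M + M ≡ A (mod 10)] several values work for M in column 3 (M + M ≡ A (mod 10), carry-in 0); try M=9. So M=9.
Step 9. [col 4: L + C ≡ I (mod 10)] column 4 reads L+C+carry(1)=I with L=1, I=2; with digits 1,2,3,5,6,7,8,9 already taken and all letters distinct, the only value for C is 0, so C=0.

Answer: A=8, C=0, I=2, L=1, M=9, Q=5, S=6, T=3, W=7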